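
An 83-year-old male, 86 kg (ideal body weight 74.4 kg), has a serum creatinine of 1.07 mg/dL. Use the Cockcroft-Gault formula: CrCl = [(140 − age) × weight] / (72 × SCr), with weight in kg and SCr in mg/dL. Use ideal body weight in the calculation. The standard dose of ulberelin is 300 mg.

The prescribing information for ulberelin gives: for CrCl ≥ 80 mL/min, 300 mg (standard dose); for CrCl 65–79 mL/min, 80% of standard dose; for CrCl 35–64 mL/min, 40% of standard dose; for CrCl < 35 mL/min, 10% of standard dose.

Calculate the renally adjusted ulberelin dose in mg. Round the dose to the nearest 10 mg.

CrCl = (140 − 83) × 74.4 / (72 × 1.07) = 4240.8 / 77.04 ≈ 55.0 mL/min
CrCl ≈ 55 mL/min → bracket 35–64 mL/min.
40% of 300 mg = 120 mg

120 mg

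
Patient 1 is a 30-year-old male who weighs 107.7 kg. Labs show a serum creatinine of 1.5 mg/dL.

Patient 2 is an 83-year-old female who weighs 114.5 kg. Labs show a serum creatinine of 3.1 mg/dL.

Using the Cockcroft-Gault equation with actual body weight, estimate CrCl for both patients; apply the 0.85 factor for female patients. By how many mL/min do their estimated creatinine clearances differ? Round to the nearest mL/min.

Patient 1: CrCl = (140 − 30) × 107.7 / (72 × 1.5) = 11847.0 / 108.00 ≈ 109.7 mL/min
Patient 2: CrCl = (140 − 83) × 114.5 / (72 × 3.1) × 0.85 = 6526.5 / 223.20 × 0.85 ≈ 24.9 mL/min
|109.7 − 24.9| = 84.8 mL/min

85 mL/min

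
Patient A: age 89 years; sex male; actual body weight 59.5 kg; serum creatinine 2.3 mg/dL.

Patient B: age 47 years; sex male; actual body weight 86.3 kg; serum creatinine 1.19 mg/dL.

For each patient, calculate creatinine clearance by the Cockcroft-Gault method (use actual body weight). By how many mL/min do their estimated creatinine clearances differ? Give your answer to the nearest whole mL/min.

Patient A: CrCl = (140 − 89) × 59.5 / (72 × 2.3) = 3034.5 / 165.60 ≈ 18.3 mL/min
Patient B: CrCl = (140 − 47) × 86.3 / (72 × 1.19) = 8025.9 / 85.68 ≈ 93.7 mL/min
|18.3 − 93.7| = 75.4 mL/min

75 mL/min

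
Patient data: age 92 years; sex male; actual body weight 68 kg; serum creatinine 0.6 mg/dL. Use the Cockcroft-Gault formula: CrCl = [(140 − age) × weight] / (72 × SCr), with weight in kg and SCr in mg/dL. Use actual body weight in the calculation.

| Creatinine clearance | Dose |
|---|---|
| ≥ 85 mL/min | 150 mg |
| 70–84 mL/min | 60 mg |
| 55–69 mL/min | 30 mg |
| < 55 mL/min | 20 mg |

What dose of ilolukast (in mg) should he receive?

60 mg

CrCl = (140 − 92) × 68 / (72 × 0.6) = 3264.0 / 43.20 ≈ 75.6 mL/min
CrCl ≈ 76 mL/min → bracket 70–84 mL/min.
Dose for this bracket: 60 mg.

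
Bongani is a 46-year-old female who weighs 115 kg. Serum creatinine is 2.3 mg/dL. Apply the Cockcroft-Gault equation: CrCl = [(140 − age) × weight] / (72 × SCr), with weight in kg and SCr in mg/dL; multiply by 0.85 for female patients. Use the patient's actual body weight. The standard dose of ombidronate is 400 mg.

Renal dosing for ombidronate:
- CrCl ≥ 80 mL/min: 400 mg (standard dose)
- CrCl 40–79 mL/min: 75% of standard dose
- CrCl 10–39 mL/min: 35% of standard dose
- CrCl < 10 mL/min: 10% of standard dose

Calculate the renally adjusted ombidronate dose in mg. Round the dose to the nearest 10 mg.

CrCl = (140 − 46) × 115 / (72 × 2.3) × 0.85 = 10810.0 / 165.60 × 0.85 ≈ 55.5 mL/min
CrCl ≈ 55 mL/min → bracket 40–79 mL/min.
75% of 400 mg = 300 mg

300 mg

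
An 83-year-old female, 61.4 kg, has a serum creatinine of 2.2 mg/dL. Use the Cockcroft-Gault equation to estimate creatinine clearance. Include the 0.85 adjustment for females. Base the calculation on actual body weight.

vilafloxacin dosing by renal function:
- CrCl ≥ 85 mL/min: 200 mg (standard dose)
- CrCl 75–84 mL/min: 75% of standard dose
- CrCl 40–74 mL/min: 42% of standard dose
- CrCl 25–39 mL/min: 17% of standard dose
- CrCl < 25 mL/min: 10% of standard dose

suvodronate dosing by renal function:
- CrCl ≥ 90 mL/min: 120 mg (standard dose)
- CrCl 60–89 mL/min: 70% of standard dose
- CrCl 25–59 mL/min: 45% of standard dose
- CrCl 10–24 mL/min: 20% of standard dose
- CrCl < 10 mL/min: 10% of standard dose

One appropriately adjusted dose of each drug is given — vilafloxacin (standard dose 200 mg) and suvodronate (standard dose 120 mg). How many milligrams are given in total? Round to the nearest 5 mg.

CrCl = (140 − 83) × 61.4 / (72 × 2.2) × 0.85 = 3499.8 / 158.40 × 0.85 ≈ 18.8 mL/min
CrCl ≈ 19 mL/min.
vilafloxacin: < 25 mL/min → 10% of 200 mg = 20 mg.
suvodronate: 10–24 mL/min → 20% of 120 mg = 24 mg.
Total = 20 + 24 = 44 mg.

45 mg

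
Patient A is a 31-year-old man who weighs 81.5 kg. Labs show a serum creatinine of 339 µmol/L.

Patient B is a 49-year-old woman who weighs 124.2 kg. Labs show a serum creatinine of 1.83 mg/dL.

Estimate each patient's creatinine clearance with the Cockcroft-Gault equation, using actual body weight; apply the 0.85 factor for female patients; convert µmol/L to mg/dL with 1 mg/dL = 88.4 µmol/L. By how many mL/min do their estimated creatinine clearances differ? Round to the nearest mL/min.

41 mL/min

Patient A: SCr = 339 / 88.4 = 3.835 mg/dL
Patient A: CrCl = (140 − 31) × 81.5 / (72 × 3.835) = 8883.5 / 276.12 ≈ 32.2 mL/min
Patient B: CrCl = (140 − 49) × 124.2 / (72 × 1.83) × 0.85 = 11302.2 / 131.76 × 0.85 ≈ 72.9 mL/min
|32.2 − 72.9| = 40.7 mL/min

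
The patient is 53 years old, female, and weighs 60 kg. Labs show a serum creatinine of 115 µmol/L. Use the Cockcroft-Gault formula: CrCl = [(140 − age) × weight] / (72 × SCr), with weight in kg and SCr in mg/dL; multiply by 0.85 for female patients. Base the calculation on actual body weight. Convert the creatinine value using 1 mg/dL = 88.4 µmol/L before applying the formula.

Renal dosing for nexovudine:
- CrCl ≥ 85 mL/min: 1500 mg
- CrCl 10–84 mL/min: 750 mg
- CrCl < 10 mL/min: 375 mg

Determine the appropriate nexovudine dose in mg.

750 mg

SCr = 115 / 88.4 = 1.301 mg/dL
CrCl = (140 − 53) × 60 / (72 × 1.301) × 0.85 = 5220.0 / 93.67 × 0.85 ≈ 47.4 mL/min
CrCl ≈ 47 mL/min → bracket 10–84 mL/min.
Dose for this bracket: 750 mg.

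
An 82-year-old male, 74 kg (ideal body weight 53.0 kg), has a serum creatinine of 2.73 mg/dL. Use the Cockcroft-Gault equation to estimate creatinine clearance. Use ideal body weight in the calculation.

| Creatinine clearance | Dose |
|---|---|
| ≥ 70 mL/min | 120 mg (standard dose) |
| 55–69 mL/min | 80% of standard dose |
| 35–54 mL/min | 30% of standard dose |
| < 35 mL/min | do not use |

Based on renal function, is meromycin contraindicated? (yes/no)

yes

CrCl = (140 − 82) × 53 / (72 × 2.73) = 3074.0 / 196.56 ≈ 15.6 mL/min
CrCl ≈ 16 mL/min, which is < 35 mL/min.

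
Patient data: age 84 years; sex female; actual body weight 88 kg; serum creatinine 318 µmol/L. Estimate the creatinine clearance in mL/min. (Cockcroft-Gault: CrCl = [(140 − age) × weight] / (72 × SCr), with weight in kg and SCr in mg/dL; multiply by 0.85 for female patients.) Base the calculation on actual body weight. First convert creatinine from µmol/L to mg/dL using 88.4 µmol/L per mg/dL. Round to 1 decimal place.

16.2 mL/min

SCr = 318 / 88.4 = 3.597 mg/dL
CrCl = (140 − 84) × 88 / (72 × 3.597) × 0.85 = 4928.0 / 258.98 × 0.85 ≈ 16.2 mL/min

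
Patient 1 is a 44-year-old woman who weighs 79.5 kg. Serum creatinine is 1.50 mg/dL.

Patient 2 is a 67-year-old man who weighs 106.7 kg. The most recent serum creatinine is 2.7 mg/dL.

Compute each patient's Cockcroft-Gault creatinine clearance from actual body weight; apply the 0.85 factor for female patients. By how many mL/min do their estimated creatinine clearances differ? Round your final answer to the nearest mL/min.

Patient 1: CrCl = (140 − 44) × 79.5 / (72 × 1.5) × 0.85 = 7632.0 / 108.00 × 0.85 ≈ 60.1 mL/min
Patient 2: CrCl = (140 − 67) × 106.7 / (72 × 2.7) = 7789.1 / 194.40 ≈ 40.1 mL/min
|60.1 − 40.1| = 20.0 mL/min

20 mL/min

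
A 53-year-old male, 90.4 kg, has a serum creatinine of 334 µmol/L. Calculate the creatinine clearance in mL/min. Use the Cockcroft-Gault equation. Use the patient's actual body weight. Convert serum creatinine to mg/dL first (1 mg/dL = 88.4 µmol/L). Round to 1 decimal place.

SCr = 334 / 88.4 = 3.778 mg/dL
CrCl = (140 − 53) × 90.4 / (72 × 3.778) = 7864.8 / 272.02 ≈ 28.9 mL/min

28.9 mL/min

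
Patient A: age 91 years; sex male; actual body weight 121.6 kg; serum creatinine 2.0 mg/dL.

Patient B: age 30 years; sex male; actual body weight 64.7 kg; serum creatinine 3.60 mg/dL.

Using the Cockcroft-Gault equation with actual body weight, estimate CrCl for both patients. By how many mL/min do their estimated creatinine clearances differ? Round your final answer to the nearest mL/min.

14 mL/min

Patient A: CrCl = (140 − 91) × 121.6 / (72 × 2) = 5958.4 / 144.00 ≈ 41.4 mL/min
Patient B: CrCl = (140 − 30) × 64.7 / (72 × 3.6) = 7117.0 / 259.20 ≈ 27.5 mL/min
|41.4 − 27.5| = 13.9 mL/min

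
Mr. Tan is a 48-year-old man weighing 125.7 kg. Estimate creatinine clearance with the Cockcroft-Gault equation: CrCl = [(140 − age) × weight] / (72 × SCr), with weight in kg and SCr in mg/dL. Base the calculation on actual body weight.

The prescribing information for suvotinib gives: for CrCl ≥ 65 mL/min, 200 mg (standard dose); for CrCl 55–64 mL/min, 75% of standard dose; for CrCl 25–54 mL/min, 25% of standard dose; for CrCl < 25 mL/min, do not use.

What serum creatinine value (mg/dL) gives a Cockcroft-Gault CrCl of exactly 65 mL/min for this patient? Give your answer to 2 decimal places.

2.47 mg/dL

Standard dose requires CrCl ≥ 65 mL/min.
Set (140 − 48) × 125.7 / (72 × SCr) = 65
SCr = (140 − 48) × 125.7 / (72 × 65) = 2.471 mg/dL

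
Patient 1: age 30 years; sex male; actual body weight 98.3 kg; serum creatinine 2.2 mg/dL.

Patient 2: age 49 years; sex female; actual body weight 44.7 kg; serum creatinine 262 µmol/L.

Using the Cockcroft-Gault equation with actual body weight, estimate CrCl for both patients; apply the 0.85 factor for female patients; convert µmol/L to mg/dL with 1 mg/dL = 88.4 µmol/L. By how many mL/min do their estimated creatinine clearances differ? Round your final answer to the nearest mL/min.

Patient 1: CrCl = (140 − 30) × 98.3 / (72 × 2.2) = 10813.0 / 158.40 ≈ 68.3 mL/min
Patient 2: SCr = 262 / 88.4 = 2.964 mg/dL
Patient 2: CrCl = (140 − 49) × 44.7 / (72 × 2.964) × 0.85 = 4067.7 / 213.41 × 0.85 ≈ 16.2 mL/min
|68.3 − 16.2| = 52.1 mL/min

52 mL/min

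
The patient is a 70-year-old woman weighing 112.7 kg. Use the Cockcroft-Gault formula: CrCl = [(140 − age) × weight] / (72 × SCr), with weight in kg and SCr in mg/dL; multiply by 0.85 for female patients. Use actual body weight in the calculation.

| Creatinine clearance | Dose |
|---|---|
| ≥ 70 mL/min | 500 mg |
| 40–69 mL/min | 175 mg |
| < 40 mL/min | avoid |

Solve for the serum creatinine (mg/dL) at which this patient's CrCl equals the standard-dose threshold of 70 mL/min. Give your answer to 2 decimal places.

Standard dose requires CrCl ≥ 70 mL/min.
Set (140 − 70) × 112.7 × 0.85 / (72 × SCr) = 70
SCr = (140 − 70) × 112.7 × 0.85 / (72 × 70) = 1.330 mg/dL

1.33 mg/dL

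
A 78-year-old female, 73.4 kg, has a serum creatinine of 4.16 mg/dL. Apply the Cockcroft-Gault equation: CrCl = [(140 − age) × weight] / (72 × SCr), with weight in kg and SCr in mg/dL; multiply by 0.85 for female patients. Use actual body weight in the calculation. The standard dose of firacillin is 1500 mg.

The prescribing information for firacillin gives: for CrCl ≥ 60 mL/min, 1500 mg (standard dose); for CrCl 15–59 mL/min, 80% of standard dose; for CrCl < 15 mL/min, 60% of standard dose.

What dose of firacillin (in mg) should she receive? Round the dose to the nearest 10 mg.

900 mg

CrCl = (140 − 78) × 73.4 / (72 × 4.16) × 0.85 = 4550.8 / 299.52 × 0.85 ≈ 12.9 mL/min
CrCl ≈ 13 mL/min → bracket < 15 mL/min.
60% of 1500 mg = 900 mg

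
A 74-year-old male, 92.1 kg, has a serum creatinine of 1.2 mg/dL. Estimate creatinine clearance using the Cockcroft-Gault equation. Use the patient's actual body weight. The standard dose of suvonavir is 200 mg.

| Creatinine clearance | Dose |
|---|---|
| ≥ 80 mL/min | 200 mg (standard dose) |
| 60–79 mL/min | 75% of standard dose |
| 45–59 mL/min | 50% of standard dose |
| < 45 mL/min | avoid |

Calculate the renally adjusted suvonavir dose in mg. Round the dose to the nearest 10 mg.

150 mg

CrCl = (140 − 74) × 92.1 / (72 × 1.2) = 6078.6 / 86.40 ≈ 70.4 mL/min
CrCl ≈ 70 mL/min → bracket 60–79 mL/min.
75% of 200 mg = 150 mg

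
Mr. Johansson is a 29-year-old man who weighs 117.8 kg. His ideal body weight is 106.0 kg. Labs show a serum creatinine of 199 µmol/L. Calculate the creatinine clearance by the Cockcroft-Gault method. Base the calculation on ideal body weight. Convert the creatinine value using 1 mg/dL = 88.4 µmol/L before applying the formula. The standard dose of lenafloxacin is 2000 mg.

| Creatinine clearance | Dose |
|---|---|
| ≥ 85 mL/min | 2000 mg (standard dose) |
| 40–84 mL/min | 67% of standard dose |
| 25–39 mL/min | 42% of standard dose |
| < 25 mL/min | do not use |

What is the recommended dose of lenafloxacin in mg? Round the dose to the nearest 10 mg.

1340 mg

SCr = 199 / 88.4 = 2.251 mg/dL
CrCl = (140 − 29) × 106 / (72 × 2.251) = 11766.0 / 162.07 ≈ 72.6 mL/min
CrCl ≈ 73 mL/min → bracket 40–84 mL/min.
67% of 2000 mg = 1340 mg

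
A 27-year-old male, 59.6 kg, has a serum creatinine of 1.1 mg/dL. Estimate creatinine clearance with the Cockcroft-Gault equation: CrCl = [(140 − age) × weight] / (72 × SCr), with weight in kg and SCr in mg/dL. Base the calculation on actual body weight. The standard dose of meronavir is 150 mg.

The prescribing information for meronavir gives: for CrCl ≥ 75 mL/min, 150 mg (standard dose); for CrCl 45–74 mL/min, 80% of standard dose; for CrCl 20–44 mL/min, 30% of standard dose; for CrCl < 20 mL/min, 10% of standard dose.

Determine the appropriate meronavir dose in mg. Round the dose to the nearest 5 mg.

150 mg

CrCl = (140 − 27) × 59.6 / (72 × 1.1) = 6734.8 / 79.20 ≈ 85.0 mL/min
CrCl ≈ 85 mL/min → bracket ≥ 75 mL/min.
100% of 150 mg = 150 mg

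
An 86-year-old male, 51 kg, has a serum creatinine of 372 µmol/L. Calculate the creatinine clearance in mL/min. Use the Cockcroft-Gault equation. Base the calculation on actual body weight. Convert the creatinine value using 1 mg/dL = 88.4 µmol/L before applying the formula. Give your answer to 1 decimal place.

SCr = 372 / 88.4 = 4.208 mg/dL
CrCl = (140 − 86) × 51 / (72 × 4.208) = 2754.0 / 302.98 ≈ 9.1 mL/min

9.1 mL/min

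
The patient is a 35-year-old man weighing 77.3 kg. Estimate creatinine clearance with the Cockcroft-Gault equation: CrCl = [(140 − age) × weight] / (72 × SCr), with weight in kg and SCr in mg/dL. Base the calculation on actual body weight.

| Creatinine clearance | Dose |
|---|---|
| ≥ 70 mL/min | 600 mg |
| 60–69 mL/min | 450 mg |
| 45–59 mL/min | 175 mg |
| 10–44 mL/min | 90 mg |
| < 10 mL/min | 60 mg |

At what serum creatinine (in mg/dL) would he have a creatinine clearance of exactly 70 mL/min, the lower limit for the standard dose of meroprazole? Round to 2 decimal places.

1.61 mg/dL

Standard dose requires CrCl ≥ 70 mL/min.
Set (140 − 35) × 77.3 / (72 × SCr) = 70
SCr = (140 − 35) × 77.3 / (72 × 70) = 1.610 mg/dL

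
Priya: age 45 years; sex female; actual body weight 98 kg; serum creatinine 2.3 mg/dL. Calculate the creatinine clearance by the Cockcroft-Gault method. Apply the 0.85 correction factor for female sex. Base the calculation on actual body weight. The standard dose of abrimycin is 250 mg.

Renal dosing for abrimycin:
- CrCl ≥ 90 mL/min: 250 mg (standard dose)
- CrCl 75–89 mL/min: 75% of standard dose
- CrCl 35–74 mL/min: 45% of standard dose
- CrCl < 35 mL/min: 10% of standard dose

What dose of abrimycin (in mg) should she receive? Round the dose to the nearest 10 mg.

CrCl = (140 − 45) × 98 / (72 × 2.3) × 0.85 = 9310.0 / 165.60 × 0.85 ≈ 47.8 mL/min
CrCl ≈ 48 mL/min → bracket 35–74 mL/min.
45% of 250 mg = 112.5 mg → 110 mg

110 mg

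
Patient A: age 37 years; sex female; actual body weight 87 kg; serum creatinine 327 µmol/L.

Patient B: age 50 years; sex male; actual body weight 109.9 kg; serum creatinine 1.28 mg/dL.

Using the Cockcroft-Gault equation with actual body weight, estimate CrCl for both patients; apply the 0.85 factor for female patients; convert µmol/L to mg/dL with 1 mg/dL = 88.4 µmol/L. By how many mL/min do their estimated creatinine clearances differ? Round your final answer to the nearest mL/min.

Patient A: SCr = 327 / 88.4 = 3.699 mg/dL
Patient A: CrCl = (140 − 37) × 87 / (72 × 3.699) × 0.85 = 8961.0 / 266.33 × 0.85 ≈ 28.6 mL/min
Patient B: CrCl = (140 − 50) × 109.9 / (72 × 1.28) = 9891.0 / 92.16 ≈ 107.3 mL/min
|28.6 − 107.3| = 78.7 mL/min

79 mL/min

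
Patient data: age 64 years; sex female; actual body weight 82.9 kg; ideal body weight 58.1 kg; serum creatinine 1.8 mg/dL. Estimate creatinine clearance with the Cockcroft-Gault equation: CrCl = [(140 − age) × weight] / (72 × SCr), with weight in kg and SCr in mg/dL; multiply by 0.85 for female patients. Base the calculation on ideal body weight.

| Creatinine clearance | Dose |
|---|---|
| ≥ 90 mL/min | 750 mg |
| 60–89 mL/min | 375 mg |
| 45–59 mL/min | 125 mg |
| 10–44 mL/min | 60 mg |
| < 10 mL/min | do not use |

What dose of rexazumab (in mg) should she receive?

CrCl = (140 − 64) × 58.1 / (72 × 1.8) × 0.85 = 4415.6 / 129.60 × 0.85 ≈ 29.0 mL/min
CrCl ≈ 29 mL/min → bracket 10–44 mL/min.
Dose for this bracket: 60 mg.

60 mg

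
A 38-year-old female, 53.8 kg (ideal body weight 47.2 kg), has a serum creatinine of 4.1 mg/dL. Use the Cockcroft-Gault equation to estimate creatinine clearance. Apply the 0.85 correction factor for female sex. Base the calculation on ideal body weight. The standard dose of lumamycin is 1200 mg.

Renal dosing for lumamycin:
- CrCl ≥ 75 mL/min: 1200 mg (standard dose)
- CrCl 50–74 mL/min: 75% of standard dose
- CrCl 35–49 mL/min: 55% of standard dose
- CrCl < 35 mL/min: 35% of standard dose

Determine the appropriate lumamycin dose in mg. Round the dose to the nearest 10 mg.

CrCl = (140 − 38) × 47.2 / (72 × 4.1) × 0.85 = 4814.4 / 295.20 × 0.85 ≈ 13.9 mL/min
CrCl ≈ 14 mL/min → bracket < 35 mL/min.
35% of 1200 mg = 420 mg

420 mg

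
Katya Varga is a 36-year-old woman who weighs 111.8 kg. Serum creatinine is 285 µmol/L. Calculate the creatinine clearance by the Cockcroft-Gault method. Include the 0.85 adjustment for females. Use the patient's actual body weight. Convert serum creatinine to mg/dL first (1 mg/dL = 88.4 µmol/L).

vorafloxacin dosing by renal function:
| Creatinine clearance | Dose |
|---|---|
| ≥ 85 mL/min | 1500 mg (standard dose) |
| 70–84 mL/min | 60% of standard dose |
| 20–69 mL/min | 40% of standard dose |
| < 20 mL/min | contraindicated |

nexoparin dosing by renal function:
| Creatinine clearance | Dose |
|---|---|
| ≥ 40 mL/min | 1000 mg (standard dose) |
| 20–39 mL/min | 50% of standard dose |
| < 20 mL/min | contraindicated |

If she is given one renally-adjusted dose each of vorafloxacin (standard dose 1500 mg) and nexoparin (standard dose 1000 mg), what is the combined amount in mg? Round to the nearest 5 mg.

1600 mg

SCr = 285 / 88.4 = 3.224 mg/dL
CrCl = (140 − 36) × 111.8 / (72 × 3.224) × 0.85 = 11627.2 / 232.13 × 0.85 ≈ 42.6 mL/min
CrCl ≈ 43 mL/min.
vorafloxacin: 20–69 mL/min → 40% of 1500 mg = 600 mg.
nexoparin: ≥ 40 mL/min → 100% of 1000 mg = 1000 mg.
Total = 600 + 1000 = 1600 mg.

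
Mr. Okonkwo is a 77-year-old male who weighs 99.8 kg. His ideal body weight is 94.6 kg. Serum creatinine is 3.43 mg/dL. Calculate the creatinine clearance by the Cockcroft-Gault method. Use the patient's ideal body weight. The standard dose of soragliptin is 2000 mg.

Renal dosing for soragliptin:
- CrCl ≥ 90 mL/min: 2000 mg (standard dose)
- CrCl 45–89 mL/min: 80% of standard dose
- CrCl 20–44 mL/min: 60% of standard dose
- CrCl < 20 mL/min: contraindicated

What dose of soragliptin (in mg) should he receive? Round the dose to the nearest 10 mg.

CrCl = (140 − 77) × 94.6 / (72 × 3.43) = 5959.8 / 246.96 ≈ 24.1 mL/min
CrCl ≈ 24 mL/min → bracket 20–44 mL/min.
60% of 2000 mg = 1200 mg

1200 mg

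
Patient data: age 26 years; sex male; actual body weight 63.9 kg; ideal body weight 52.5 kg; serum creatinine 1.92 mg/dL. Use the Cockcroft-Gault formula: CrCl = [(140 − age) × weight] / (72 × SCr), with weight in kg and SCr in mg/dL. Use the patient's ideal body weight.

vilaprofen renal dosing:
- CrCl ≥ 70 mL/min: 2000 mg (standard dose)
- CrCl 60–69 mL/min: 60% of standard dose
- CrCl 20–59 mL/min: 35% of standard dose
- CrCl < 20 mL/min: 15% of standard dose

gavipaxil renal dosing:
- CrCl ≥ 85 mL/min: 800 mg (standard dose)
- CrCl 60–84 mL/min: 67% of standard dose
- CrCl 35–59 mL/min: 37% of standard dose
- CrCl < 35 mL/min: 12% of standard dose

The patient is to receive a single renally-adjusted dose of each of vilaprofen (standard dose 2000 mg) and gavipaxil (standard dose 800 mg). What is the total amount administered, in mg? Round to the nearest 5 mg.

995 mg

CrCl = (140 − 26) × 52.5 / (72 × 1.92) = 5985.0 / 138.24 ≈ 43.3 mL/min
CrCl ≈ 43 mL/min.
vilaprofen: 20–59 mL/min → 35% of 2000 mg = 700 mg.
gavipaxil: 35–59 mL/min → 37% of 800 mg = 296 mg.
Total = 700 + 296 = 996 mg.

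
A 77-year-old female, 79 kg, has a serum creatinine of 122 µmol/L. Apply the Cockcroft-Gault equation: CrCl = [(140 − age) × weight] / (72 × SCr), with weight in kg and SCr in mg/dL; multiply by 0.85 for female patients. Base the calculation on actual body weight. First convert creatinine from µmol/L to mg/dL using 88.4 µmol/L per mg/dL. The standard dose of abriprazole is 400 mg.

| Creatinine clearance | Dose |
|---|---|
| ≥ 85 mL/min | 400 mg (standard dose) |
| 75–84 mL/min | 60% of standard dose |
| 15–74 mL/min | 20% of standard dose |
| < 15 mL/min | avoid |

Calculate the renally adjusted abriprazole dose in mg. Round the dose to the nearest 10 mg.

SCr = 122 / 88.4 = 1.38 mg/dL
CrCl = (140 − 77) × 79 / (72 × 1.38) × 0.85 = 4977.0 / 99.36 × 0.85 ≈ 42.6 mL/min
CrCl ≈ 43 mL/min → bracket 15–74 mL/min.
20% of 400 mg = 80 mg

80 mg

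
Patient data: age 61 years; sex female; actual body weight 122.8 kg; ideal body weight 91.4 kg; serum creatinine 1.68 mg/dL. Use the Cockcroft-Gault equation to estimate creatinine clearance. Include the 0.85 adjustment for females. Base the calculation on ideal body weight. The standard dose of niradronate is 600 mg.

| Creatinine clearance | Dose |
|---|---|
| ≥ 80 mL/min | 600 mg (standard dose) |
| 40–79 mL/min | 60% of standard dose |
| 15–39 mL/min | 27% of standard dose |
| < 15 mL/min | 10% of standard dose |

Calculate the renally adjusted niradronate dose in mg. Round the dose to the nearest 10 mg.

CrCl = (140 − 61) × 91.4 / (72 × 1.68) × 0.85 = 7220.6 / 120.96 × 0.85 ≈ 50.7 mL/min
CrCl ≈ 51 mL/min → bracket 40–79 mL/min.
60% of 600 mg = 360 mg

360 mg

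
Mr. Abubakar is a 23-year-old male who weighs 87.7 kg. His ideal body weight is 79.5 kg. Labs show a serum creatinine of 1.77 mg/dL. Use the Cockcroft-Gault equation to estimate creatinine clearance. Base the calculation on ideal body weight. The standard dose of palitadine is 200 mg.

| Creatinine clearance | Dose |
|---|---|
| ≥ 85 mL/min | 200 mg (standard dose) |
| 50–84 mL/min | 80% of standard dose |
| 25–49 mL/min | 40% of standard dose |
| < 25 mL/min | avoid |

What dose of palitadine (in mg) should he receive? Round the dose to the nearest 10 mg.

CrCl = (140 − 23) × 79.5 / (72 × 1.77) = 9301.5 / 127.44 ≈ 73.0 mL/min
CrCl ≈ 73 mL/min → bracket 50–84 mL/min.
80% of 200 mg = 160 mg

160 mg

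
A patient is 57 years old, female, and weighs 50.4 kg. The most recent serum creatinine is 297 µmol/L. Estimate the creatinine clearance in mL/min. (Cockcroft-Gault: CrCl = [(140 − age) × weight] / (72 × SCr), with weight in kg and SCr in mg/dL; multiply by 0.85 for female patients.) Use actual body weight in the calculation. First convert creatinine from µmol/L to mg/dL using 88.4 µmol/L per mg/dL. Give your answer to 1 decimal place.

14.7 mL/min

SCr = 297 / 88.4 = 3.36 mg/dL
CrCl = (140 − 57) × 50.4 / (72 × 3.36) × 0.85 = 4183.2 / 241.92 × 0.85 ≈ 14.7 mL/min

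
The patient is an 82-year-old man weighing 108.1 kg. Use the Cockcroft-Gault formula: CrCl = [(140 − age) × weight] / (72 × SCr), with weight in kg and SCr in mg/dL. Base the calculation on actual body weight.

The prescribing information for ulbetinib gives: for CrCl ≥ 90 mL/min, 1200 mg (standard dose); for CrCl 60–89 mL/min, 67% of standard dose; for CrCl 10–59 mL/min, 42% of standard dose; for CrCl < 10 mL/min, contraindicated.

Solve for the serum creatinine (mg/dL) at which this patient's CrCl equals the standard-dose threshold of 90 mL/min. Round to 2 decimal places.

Standard dose requires CrCl ≥ 90 mL/min.
Set (140 − 82) × 108.1 / (72 × SCr) = 90
SCr = (140 − 82) × 108.1 / (72 × 90) = 0.968 mg/dL

0.97 mg/dL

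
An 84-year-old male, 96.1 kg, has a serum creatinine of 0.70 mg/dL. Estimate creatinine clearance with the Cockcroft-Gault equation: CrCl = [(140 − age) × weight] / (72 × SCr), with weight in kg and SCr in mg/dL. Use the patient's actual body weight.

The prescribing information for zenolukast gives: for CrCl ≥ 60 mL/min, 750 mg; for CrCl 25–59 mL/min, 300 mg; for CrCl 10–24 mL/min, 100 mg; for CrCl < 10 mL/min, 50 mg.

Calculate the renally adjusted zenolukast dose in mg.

750 mg

CrCl = (140 − 84) × 96.1 / (72 × 0.7) = 5381.6 / 50.40 ≈ 106.8 mL/min
CrCl ≈ 107 mL/min → bracket ≥ 60 mL/min.
Dose for this bracket: 750 mg.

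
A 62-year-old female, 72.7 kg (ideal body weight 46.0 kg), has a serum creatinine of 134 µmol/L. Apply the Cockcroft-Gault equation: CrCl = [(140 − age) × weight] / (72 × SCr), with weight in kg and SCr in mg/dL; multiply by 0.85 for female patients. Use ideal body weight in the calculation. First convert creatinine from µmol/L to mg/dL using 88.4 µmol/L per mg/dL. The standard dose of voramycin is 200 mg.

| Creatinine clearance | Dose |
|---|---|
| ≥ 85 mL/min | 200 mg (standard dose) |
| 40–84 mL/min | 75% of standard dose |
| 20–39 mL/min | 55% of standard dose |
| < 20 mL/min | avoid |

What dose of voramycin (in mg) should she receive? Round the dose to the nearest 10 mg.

SCr = 134 / 88.4 = 1.516 mg/dL
CrCl = (140 − 62) × 46 / (72 × 1.516) × 0.85 = 3588.0 / 109.15 × 0.85 ≈ 27.9 mL/min
CrCl ≈ 28 mL/min → bracket 20–39 mL/min.
55% of 200 mg = 110 mg

110 mg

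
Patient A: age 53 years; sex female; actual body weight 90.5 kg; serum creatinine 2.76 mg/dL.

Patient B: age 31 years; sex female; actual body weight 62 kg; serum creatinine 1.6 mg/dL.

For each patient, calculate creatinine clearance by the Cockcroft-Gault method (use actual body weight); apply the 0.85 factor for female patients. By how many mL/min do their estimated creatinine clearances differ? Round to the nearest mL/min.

16 mL/min

Patient A: CrCl = (140 − 53) × 90.5 / (72 × 2.76) × 0.85 = 7873.5 / 198.72 × 0.85 ≈ 33.7 mL/min
Patient B: CrCl = (140 − 31) × 62 / (72 × 1.6) × 0.85 = 6758.0 / 115.20 × 0.85 ≈ 49.9 mL/min
|33.7 − 49.9| = 16.2 mL/min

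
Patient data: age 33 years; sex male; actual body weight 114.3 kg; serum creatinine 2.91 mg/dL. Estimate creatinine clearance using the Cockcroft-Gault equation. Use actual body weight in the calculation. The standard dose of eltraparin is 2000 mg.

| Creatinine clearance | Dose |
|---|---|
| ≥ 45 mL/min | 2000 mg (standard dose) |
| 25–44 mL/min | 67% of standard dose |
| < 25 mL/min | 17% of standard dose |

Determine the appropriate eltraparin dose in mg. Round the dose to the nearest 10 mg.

CrCl = (140 − 33) × 114.3 / (72 × 2.91) = 12230.1 / 209.52 ≈ 58.4 mL/min
CrCl ≈ 58 mL/min → bracket ≥ 45 mL/min.
100% of 2000 mg = 2000 mg

2000 mg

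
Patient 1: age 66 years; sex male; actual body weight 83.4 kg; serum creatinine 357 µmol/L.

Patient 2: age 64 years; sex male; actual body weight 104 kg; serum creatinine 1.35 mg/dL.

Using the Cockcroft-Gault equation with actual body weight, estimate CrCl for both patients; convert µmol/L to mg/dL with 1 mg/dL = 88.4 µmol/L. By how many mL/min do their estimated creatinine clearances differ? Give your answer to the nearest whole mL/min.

Patient 1: SCr = 357 / 88.4 = 4.038 mg/dL
Patient 1: CrCl = (140 − 66) × 83.4 / (72 × 4.038) = 6171.6 / 290.74 ≈ 21.2 mL/min
Patient 2: CrCl = (140 − 64) × 104 / (72 × 1.35) = 7904.0 / 97.20 ≈ 81.3 mL/min
|21.2 − 81.3| = 60.1 mL/min

60 mL/min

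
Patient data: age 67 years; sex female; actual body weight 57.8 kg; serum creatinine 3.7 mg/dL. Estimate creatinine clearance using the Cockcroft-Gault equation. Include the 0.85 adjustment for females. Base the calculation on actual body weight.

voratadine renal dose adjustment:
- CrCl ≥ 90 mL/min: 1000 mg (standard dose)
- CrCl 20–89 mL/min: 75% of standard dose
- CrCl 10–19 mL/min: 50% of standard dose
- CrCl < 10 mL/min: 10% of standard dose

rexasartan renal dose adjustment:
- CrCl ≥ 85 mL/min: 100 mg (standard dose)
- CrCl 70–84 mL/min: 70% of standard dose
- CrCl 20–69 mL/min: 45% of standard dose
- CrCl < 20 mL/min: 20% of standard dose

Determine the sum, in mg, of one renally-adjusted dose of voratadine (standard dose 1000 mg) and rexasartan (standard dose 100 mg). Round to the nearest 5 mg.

520 mg

CrCl = (140 − 67) × 57.8 / (72 × 3.7) × 0.85 = 4219.4 / 266.40 × 0.85 ≈ 13.5 mL/min
CrCl ≈ 13 mL/min.
voratadine: 10–19 mL/min → 50% of 1000 mg = 500 mg.
rexasartan: < 20 mL/min → 20% of 100 mg = 20 mg.
Total = 500 + 20 = 520 mg.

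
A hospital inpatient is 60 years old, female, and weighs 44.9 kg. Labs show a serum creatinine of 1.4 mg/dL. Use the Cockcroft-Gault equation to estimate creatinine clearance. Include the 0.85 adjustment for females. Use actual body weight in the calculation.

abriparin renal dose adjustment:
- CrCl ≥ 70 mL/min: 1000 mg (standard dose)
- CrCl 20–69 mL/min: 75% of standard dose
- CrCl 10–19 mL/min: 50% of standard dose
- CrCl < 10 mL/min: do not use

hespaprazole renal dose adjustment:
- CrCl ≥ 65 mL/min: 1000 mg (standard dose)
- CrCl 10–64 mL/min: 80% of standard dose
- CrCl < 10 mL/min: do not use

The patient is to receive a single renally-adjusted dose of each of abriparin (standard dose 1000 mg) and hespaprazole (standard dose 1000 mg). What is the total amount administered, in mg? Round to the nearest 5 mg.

1550 mg

CrCl = (140 − 60) × 44.9 / (72 × 1.4) × 0.85 = 3592.0 / 100.80 × 0.85 ≈ 30.3 mL/min
CrCl ≈ 30 mL/min.
abriparin: 20–69 mL/min → 75% of 1000 mg = 750 mg.
hespaprazole: 10–64 mL/min → 80% of 1000 mg = 800 mg.
Total = 750 + 800 = 1550 mg.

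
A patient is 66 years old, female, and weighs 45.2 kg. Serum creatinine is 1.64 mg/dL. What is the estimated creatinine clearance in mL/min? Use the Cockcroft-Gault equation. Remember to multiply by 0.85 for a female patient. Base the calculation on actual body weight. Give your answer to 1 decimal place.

24.1 mL/min

CrCl = (140 − 66) × 45.2 / (72 × 1.64) × 0.85 = 3344.8 / 118.08 × 0.85 ≈ 24.1 mL/min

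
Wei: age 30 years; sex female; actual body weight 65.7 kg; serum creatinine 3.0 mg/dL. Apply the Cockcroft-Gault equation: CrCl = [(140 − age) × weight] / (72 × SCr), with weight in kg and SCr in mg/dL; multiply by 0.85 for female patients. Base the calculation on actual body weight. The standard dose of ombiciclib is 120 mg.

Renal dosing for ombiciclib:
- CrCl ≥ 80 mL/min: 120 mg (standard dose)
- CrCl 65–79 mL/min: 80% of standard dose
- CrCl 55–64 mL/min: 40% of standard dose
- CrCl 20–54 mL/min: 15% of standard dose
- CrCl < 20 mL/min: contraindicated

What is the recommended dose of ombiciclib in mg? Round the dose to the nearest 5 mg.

20 mg

CrCl = (140 − 30) × 65.7 / (72 × 3) × 0.85 = 7227.0 / 216.00 × 0.85 ≈ 28.4 mL/min
CrCl ≈ 28 mL/min → bracket 20–54 mL/min.
15% of 120 mg = 18 mg → 20 mg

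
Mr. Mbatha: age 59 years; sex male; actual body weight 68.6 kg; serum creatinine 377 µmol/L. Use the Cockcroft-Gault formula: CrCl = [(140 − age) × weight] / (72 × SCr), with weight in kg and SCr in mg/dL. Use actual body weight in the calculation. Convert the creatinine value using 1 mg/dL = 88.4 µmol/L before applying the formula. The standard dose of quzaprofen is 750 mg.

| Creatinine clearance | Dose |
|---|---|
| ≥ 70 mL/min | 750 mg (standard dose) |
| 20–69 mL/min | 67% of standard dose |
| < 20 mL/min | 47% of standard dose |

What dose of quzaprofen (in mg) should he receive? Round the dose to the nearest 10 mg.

350 mg

SCr = 377 / 88.4 = 4.265 mg/dL
CrCl = (140 − 59) × 68.6 / (72 × 4.265) = 5556.6 / 307.08 ≈ 18.1 mL/min
CrCl ≈ 18 mL/min → bracket < 20 mL/min.
47% of 750 mg = 352.5 mg → 350 mg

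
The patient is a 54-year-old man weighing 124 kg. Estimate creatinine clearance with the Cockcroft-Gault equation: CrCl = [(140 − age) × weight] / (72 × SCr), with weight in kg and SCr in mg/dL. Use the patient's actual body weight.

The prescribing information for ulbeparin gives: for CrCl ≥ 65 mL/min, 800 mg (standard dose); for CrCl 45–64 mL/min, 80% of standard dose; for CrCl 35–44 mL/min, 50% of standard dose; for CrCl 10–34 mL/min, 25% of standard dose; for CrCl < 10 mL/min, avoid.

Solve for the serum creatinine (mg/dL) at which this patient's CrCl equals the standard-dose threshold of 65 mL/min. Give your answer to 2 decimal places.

2.28 mg/dL

Standard dose requires CrCl ≥ 65 mL/min.
Set (140 − 54) × 124 / (72 × SCr) = 65
SCr = (140 − 54) × 124 / (72 × 65) = 2.279 mg/dL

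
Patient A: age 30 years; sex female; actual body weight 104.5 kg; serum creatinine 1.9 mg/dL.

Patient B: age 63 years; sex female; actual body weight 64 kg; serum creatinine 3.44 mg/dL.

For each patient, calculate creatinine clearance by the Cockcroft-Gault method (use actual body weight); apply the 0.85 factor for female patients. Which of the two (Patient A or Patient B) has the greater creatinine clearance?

Patient A: CrCl = (140 − 30) × 104.5 / (72 × 1.9) × 0.85 = 11495.0 / 136.80 × 0.85 ≈ 71.4 mL/min
Patient B: CrCl = (140 − 63) × 64 / (72 × 3.44) × 0.85 = 4928.0 / 247.68 × 0.85 ≈ 16.9 mL/min
71.4 vs 16.9 mL/min → Patient A is higher.

Patient A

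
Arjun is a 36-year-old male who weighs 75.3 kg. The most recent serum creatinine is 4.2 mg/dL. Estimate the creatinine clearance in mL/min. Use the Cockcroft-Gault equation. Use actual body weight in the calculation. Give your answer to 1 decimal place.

CrCl = (140 − 36) × 75.3 / (72 × 4.2) = 7831.2 / 302.40 ≈ 25.9 mL/min

25.9 mL/min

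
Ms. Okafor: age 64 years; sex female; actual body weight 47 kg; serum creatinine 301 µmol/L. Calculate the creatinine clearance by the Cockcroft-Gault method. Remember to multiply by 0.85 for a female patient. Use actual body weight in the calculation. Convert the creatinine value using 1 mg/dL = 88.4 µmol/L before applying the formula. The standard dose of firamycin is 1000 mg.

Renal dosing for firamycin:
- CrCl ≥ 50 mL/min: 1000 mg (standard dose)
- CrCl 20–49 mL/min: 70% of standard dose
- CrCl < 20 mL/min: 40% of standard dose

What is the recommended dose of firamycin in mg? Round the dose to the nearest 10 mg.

SCr = 301 / 88.4 = 3.405 mg/dL
CrCl = (140 − 64) × 47 / (72 × 3.405) × 0.85 = 3572.0 / 245.16 × 0.85 ≈ 12.4 mL/min
CrCl ≈ 12 mL/min → bracket < 20 mL/min.
40% of 1000 mg = 400 mg

400 mg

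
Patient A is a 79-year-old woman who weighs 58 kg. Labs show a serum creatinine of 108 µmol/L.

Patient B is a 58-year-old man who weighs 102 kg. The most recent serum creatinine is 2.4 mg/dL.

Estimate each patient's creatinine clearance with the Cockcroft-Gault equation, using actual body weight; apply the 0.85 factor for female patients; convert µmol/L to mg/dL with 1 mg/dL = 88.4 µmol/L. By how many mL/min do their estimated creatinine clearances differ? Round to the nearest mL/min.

Patient A: SCr = 108 / 88.4 = 1.222 mg/dL
Patient A: CrCl = (140 − 79) × 58 / (72 × 1.222) × 0.85 = 3538.0 / 87.98 × 0.85 ≈ 34.2 mL/min
Patient B: CrCl = (140 − 58) × 102 / (72 × 2.4) = 8364.0 / 172.80 ≈ 48.4 mL/min
|34.2 − 48.4| = 14.2 mL/min

14 mL/min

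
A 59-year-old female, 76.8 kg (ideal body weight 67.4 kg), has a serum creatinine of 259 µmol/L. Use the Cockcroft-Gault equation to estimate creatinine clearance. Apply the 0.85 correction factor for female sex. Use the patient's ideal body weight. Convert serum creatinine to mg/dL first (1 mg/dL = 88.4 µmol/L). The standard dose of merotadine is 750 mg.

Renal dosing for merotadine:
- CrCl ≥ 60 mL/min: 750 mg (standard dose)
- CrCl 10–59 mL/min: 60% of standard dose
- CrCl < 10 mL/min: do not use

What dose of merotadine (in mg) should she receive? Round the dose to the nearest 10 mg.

450 mg

SCr = 259 / 88.4 = 2.93 mg/dL
CrCl = (140 − 59) × 67.4 / (72 × 2.93) × 0.85 = 5459.4 / 210.96 × 0.85 ≈ 22.0 mL/min
CrCl ≈ 22 mL/min → bracket 10–59 mL/min.
60% of 750 mg = 450 mg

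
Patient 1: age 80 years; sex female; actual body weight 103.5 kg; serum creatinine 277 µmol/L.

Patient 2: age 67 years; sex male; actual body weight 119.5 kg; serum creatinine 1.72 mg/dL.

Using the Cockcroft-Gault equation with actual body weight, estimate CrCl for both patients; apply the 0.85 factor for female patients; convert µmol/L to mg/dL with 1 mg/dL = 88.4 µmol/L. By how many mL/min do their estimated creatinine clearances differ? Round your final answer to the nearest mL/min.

47 mL/min

Patient 1: SCr = 277 / 88.4 = 3.133 mg/dL
Patient 1: CrCl = (140 − 80) × 103.5 / (72 × 3.133) × 0.85 = 6210.0 / 225.58 × 0.85 ≈ 23.4 mL/min
Patient 2: CrCl = (140 − 67) × 119.5 / (72 × 1.72) = 8723.5 / 123.84 ≈ 70.4 mL/min
|23.4 − 70.4| = 47.0 mL/min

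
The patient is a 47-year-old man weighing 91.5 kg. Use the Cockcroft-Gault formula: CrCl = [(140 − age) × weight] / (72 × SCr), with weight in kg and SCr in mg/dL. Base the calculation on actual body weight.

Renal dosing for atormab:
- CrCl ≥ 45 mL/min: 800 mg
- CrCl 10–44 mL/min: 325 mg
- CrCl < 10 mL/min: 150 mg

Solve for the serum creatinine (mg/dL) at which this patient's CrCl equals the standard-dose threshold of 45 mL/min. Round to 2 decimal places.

2.63 mg/dL

Standard dose requires CrCl ≥ 45 mL/min.
Set (140 − 47) × 91.5 / (72 × SCr) = 45
SCr = (140 − 47) × 91.5 / (72 × 45) = 2.626 mg/dL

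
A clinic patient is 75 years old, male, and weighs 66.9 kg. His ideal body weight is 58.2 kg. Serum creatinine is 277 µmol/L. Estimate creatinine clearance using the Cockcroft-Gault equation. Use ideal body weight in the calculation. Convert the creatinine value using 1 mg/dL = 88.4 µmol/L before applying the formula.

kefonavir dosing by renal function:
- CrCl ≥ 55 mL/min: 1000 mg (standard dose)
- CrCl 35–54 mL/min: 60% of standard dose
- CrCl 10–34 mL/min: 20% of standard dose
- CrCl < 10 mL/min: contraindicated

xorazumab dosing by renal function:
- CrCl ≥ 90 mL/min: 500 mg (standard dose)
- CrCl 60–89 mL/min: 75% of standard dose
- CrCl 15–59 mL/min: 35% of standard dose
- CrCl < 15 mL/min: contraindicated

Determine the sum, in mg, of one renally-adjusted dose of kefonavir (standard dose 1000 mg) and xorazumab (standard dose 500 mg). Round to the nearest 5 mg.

375 mg

SCr = 277 / 88.4 = 3.133 mg/dL
CrCl = (140 − 75) × 58.2 / (72 × 3.133) = 3783.0 / 225.58 ≈ 16.8 mL/min
CrCl ≈ 17 mL/min.
kefonavir: 10–34 mL/min → 20% of 1000 mg = 200 mg.
xorazumab: 15–59 mL/min → 35% of 500 mg = 175 mg.
Total = 200 + 175 = 375 mg.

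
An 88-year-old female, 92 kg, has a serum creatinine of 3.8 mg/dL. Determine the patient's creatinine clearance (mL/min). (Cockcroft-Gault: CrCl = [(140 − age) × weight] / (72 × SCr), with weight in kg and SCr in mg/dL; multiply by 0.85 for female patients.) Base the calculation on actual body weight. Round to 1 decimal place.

14.9 mL/min

CrCl = (140 − 88) × 92 / (72 × 3.8) × 0.85 = 4784.0 / 273.60 × 0.85 ≈ 14.9 mL/min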